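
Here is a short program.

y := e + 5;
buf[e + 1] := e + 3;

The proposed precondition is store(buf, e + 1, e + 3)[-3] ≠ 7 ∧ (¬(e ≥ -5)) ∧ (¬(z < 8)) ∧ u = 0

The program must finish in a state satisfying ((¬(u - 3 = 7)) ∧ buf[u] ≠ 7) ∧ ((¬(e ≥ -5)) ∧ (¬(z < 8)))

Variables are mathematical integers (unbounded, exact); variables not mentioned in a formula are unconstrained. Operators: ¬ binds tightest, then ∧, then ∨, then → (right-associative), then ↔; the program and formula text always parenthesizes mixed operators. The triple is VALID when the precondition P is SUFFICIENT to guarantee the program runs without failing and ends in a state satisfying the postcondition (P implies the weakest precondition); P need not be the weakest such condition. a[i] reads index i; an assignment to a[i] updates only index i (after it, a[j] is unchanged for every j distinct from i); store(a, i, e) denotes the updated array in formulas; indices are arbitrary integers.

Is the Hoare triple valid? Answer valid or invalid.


Working backward. After the program, the postcondition ((¬(u - 3 = 7)) ∧ buf[u] ≠ 7) ∧ ((¬(e ≥ -5)) ∧ (¬(z < 8))) must hold; in canonical form it is (¬(u = 10)) ∧ buf[u] ≠ 7 ∧ (¬(e ≥ -5)) ∧ (¬(z < 8)).
Before buf[e + 1] := e + 3: (¬(u = 10)) ∧ store(buf, e + 1, e + 3)[u] ≠ 7 ∧ (¬(e ≥ -5)) ∧ (¬(z < 8))
Before y := e + 5: (¬(u = 10)) ∧ store(buf, e + 1, e + 3)[u] ≠ 7 ∧ (¬(e ≥ -5)) ∧ (¬(z < 8))
The weakest precondition is (¬(u = 10)) ∧ store(buf, e + 1, e + 3)[u] ≠ 7 ∧ (¬(e ≥ -5)) ∧ (¬(z < 8)).
Check whether store(buf, e + 1, e + 3)[-3] ≠ 7 ∧ (¬(e ≥ -5)) ∧ (¬(z < 8)) ∧ u = 0 implies it.
Countermodel: at the initial state buf = {[-15220] = 2, [-3] = 4, [0] = 7, elsewhere 2}, e = -15221, u = 0, z = 8, the precondition holds but the weakest precondition fails.
Answer: invalid


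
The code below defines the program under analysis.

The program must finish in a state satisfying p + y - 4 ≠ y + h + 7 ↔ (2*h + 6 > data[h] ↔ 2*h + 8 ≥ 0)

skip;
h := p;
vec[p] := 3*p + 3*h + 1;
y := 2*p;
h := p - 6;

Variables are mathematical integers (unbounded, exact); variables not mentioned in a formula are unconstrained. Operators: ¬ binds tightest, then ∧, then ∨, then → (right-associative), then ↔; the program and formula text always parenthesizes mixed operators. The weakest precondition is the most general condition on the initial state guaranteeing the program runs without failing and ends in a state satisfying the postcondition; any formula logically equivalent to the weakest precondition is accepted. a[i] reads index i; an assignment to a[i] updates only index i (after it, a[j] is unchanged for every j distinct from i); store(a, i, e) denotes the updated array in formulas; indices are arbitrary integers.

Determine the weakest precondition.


Working backward. After the program, the postcondition p + y - 4 ≠ y + h + 7 ↔ (2*h + 6 > data[h] ↔ 2*h + 8 ≥ 0) must hold; in canonical form it is p ≠ h + 11 ↔ (2*h > data[h] - 6 ↔ 2*h ≥ -8).
Before h := p - 6: 2*p > data[p - 6] + 6 ↔ 2*p ≥ 4
Before y := 2*p: 2*p > data[p - 6] + 6 ↔ 2*p ≥ 4
Before vec[p] := 3*p + 3*h + 1: 2*p > data[p - 6] + 6 ↔ 2*p ≥ 4
Before h := p: 2*p > data[p - 6] + 6 ↔ 2*p ≥ 4
Before skip: 2*p > data[p - 6] + 6 ↔ 2*p ≥ 4
Answer: WP = 2*p > data[p - 6] + 6 ↔ 2*p ≥ 4


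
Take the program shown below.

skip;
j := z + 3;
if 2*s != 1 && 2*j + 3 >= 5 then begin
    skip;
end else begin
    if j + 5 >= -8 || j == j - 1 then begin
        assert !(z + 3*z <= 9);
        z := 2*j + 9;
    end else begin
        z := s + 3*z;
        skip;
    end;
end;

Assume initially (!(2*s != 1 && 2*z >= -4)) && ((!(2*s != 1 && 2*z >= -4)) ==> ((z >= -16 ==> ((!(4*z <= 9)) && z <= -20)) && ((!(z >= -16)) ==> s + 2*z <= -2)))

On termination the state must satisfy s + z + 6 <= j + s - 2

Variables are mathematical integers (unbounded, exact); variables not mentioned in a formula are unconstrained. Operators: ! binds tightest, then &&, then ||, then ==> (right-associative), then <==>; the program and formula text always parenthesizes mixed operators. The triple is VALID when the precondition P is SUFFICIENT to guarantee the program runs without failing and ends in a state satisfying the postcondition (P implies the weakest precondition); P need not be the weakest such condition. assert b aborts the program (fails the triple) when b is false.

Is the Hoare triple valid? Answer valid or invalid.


Working backward. After the program, the postcondition s + z + 6 <= j + s - 2 must hold; in canonical form it is z <= j - 8.
Then branch requires z <= j - 8; else branch requires (j >= -13 ==> ((!(4*z <= 9)) && j <= -17)) && ((!(j >= -13)) ==> s + 3*z <= j - 8).
Before the if: ((2*s != 1 && 2*j >= 2) ==> z <= j - 8) && ((!(2*s != 1 && 2*j >= 2)) ==> ((j >= -13 ==> ((!(4*z <= 9)) && j <= -17)) && ((!(j >= -13)) ==> s + 3*z <= j - 8)))
Before j := z + 3: (!(2*s != 1 && 2*z >= -4)) && ((!(2*s != 1 && 2*z >= -4)) ==> ((z >= -16 ==> ((!(4*z <= 9)) && z <= -20)) && ((!(z >= -16)) ==> s + 2*z <= -5)))
Before skip: (!(2*s != 1 && 2*z >= -4)) && ((!(2*s != 1 && 2*z >= -4)) ==> ((z >= -16 ==> ((!(4*z <= 9)) && z <= -20)) && ((!(z >= -16)) ==> s + 2*z <= -5)))
The weakest precondition is (!(2*s != 1 && 2*z >= -4)) && ((!(2*s != 1 && 2*z >= -4)) ==> ((z >= -16 ==> ((!(4*z <= 9)) && z <= -20)) && ((!(z >= -16)) ==> s + 2*z <= -5))).
Check whether (!(2*s != 1 && 2*z >= -4)) && ((!(2*s != 1 && 2*z >= -4)) ==> ((z >= -16 ==> ((!(4*z <= 9)) && z <= -20)) && ((!(z >= -16)) ==> s + 2*z <= -2))) implies it.
Countermodel: at the initial state s = 32, z = -17, the precondition holds but the weakest precondition fails.
Answer: invalid


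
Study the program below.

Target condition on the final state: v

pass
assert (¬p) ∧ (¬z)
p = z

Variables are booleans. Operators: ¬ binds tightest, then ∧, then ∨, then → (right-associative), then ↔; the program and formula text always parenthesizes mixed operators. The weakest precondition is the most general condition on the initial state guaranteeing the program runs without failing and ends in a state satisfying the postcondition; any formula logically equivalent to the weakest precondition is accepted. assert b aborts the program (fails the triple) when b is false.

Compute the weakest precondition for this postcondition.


Working backward. After the program, v must hold.
Before p := z: v
Before assert (¬p) ∧ (¬z): (¬p) ∧ (¬z) ∧ v
Before skip: (¬p) ∧ (¬z) ∧ v
Answer: WP = (¬p) ∧ (¬z) ∧ v


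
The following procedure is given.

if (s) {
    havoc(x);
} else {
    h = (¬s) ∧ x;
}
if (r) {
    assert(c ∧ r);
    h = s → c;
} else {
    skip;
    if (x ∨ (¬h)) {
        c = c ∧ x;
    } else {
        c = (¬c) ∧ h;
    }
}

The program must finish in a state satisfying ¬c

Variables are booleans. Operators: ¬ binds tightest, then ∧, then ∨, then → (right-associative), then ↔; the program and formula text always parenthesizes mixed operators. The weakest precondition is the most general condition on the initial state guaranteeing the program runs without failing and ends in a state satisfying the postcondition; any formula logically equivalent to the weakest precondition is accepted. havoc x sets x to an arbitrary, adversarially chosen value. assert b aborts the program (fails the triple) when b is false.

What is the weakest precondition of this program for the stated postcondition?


Working backward. After the program, ¬c must hold.
Then branch requires false; else branch requires ((x ∨ (¬h)) → (¬(c ∧ x))) ∧ ((¬(x ∨ (¬h))) → (¬((¬c) ∧ h))).
Before the if: (¬r) ∧ ((¬r) → (((x ∨ (¬h)) → (¬(c ∧ x))) ∧ ((¬(x ∨ (¬h))) → (¬((¬c) ∧ h)))))
Then branch requires (¬r) ∧ ((¬r) → (¬c)) ∧ ((¬r) → (h → (¬((¬c) ∧ h)))); else branch requires (¬r) ∧ ((¬r) → (((x ∨ (¬((¬s) ∧ x))) → (¬(c ∧ x))) ∧ ((¬(x ∨ (¬((¬s) ∧ x)))) → (¬((¬c) ∧ (¬s) ∧ x))))).
Before the if: (s → ((¬r) ∧ ((¬r) → (¬c)) ∧ ((¬r) → (h → (¬((¬c) ∧ h)))))) ∧ ((¬s) → ((¬r) ∧ ((¬r) → (((x ∨ (¬((¬s) ∧ x))) → (¬(c ∧ x))) ∧ ((¬(x ∨ (¬((¬s) ∧ x)))) → (¬((¬c) ∧ (¬s) ∧ x)))))))
Answer: WP = (s → ((¬r) ∧ ((¬r) → (¬c)) ∧ ((¬r) → (h → (¬((¬c) ∧ h)))))) ∧ ((¬s) → ((¬r) ∧ ((¬r) → (((x ∨ (¬((¬s) ∧ x))) → (¬(c ∧ x))) ∧ ((¬(x ∨ (¬((¬s) ∧ x)))) → (¬((¬c) ∧ (¬s) ∧ x)))))))


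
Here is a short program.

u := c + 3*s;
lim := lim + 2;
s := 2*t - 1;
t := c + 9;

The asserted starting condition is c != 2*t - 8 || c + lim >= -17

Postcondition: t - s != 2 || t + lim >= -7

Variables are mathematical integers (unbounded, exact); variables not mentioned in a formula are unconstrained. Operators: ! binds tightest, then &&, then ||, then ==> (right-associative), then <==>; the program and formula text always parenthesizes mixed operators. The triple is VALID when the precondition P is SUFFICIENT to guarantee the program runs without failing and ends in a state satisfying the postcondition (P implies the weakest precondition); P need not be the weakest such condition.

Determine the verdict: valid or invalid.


Working backward. After the program, the postcondition t - s != 2 || t + lim >= -7 must hold; in canonical form it is t != s + 2 || lim + t >= -7.
Before t := c + 9: c != s - 7 || c + lim >= -16
Before s := 2*t - 1: c != 2*t - 8 || c + lim >= -16
Before lim := lim + 2: c != 2*t - 8 || c + lim >= -18
Before u := c + 3*s: c != 2*t - 8 || c + lim >= -18
The weakest precondition is c != 2*t - 8 || c + lim >= -18.
Check whether c != 2*t - 8 || c + lim >= -17 implies it.
Every state satisfying the precondition satisfies the weakest precondition: the implication holds.
Answer: valid


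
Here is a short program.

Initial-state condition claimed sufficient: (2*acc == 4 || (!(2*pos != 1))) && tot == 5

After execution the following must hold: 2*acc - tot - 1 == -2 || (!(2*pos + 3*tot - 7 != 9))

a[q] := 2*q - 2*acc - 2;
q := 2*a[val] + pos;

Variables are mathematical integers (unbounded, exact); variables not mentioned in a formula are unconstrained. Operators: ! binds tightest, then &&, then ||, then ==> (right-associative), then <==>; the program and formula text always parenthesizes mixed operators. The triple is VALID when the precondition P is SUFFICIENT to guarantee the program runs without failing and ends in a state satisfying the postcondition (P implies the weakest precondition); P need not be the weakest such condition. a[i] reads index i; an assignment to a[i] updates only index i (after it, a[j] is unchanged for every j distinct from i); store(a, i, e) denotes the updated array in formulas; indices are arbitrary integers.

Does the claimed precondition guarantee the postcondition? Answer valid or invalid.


Working backward. After the program, the postcondition 2*acc - tot - 1 == -2 || (!(2*pos + 3*tot - 7 != 9)) must hold; in canonical form it is 2*acc == tot - 1 || (!(2*pos + 3*tot != 16)).
Before q := 2*a[val] + pos: 2*acc == tot - 1 || (!(2*pos + 3*tot != 16))
Before a[q] := 2*q - 2*acc - 2: 2*acc == tot - 1 || (!(2*pos + 3*tot != 16))
The weakest precondition is 2*acc == tot - 1 || (!(2*pos + 3*tot != 16)).
Check whether (2*acc == 4 || (!(2*pos != 1))) && tot == 5 implies it.
Every state satisfying the precondition satisfies the weakest precondition: the implication holds.
Answer: valid


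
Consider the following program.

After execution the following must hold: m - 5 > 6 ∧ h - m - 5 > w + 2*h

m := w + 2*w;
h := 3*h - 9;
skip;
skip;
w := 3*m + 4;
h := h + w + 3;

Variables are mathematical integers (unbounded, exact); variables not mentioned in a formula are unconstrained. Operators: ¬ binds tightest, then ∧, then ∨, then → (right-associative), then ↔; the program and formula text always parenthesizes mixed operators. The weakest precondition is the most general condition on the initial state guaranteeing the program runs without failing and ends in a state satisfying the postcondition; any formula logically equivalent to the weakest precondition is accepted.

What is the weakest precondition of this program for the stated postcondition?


Working backward. After the program, the postcondition m - 5 > 6 ∧ h - m - 5 > w + 2*h must hold; in canonical form it is m > 11 ∧ h + m + w < -5.
Before h := h + w + 3: m > 11 ∧ h + m + 2*w < -8
Before w := 3*m + 4: m > 11 ∧ h + 7*m < -16
Before skip: m > 11 ∧ h + 7*m < -16
Before skip: m > 11 ∧ h + 7*m < -16
Before h := 3*h - 9: m > 11 ∧ 3*h + 7*m < -7
Before m := w + 2*w: 3*w > 11 ∧ 3*h + 21*w < -7
Answer: WP = 3*w > 11 ∧ 3*h + 21*w < -7


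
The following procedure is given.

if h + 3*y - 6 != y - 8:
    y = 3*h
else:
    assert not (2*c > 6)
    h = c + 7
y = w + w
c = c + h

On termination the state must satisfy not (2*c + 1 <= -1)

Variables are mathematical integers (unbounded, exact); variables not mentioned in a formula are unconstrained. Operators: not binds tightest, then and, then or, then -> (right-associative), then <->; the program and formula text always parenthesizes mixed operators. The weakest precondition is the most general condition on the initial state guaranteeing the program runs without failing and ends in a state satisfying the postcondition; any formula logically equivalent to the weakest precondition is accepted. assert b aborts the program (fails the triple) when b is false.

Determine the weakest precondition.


Working backward. After the program, the postcondition not (2*c + 1 <= -1) must hold; in canonical form it is not (2*c <= -2).
Before c := c + h: not (2*c + 2*h <= -2)
Before y := w + w: not (2*c + 2*h <= -2)
Then branch requires not (2*c + 2*h <= -2); else branch requires (not (2*c > 6)) and (not (4*c <= -16)).
Before the if: (h + 2*y != -2 -> (not (2*c + 2*h <= -2))) and ((not (h + 2*y != -2)) -> ((not (2*c > 6)) and (not (4*c <= -16))))
Answer: WP = (h + 2*y != -2 -> (not (2*c + 2*h <= -2))) and ((not (h + 2*y != -2)) -> ((not (2*c > 6)) and (not (4*c <= -16))))


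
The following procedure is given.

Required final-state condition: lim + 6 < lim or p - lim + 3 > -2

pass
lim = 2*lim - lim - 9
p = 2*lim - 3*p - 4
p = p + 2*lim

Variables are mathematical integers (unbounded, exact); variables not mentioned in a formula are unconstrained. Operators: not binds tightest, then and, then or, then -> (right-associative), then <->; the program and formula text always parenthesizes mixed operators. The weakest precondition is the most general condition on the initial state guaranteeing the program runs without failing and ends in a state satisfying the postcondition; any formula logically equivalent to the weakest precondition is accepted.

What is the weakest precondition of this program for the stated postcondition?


Working backward. After the program, the postcondition lim + 6 < lim or p - lim + 3 > -2 must hold; in canonical form it is p > lim - 5.
Before p := p + 2*lim: lim + p > -5
Before p := 2*lim - 3*p - 4: 3*lim > 3*p - 1
Before lim := 2*lim - lim - 9: 3*lim > 3*p + 26
Before skip: 3*lim > 3*p + 26
Answer: WP = 3*lim > 3*p + 26


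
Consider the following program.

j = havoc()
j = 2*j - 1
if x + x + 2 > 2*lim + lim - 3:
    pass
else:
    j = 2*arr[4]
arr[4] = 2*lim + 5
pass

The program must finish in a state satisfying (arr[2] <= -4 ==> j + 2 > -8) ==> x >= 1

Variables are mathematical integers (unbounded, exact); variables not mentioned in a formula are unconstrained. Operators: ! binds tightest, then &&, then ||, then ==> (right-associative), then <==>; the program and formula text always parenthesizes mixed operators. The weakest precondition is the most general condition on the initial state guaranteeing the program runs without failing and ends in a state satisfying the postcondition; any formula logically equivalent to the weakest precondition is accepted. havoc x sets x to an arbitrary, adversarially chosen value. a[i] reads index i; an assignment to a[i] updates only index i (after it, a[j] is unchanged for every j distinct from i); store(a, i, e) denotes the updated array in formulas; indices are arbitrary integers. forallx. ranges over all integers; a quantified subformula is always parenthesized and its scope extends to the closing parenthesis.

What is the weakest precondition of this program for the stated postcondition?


Working backward. After the program, the postcondition (arr[2] <= -4 ==> j + 2 > -8) ==> x >= 1 must hold; in canonical form it is (arr[2] <= -4 ==> j > -10) ==> x >= 1.
Before skip: (arr[2] <= -4 ==> j > -10) ==> x >= 1
Before arr[4] := 2*lim + 5: (arr[2] <= -4 ==> j > -10) ==> x >= 1
Then branch requires (arr[2] <= -4 ==> j > -10) ==> x >= 1; else branch requires (arr[2] <= -4 ==> 2*arr[4] > -10) ==> x >= 1.
Before the if: (2*x > 3*lim - 5 ==> ((arr[2] <= -4 ==> j > -10) ==> x >= 1)) && ((!(2*x > 3*lim - 5)) ==> ((arr[2] <= -4 ==> 2*arr[4] > -10) ==> x >= 1))
Before j := 2*j - 1: (2*x > 3*lim - 5 ==> ((arr[2] <= -4 ==> 2*j > -9) ==> x >= 1)) && ((!(2*x > 3*lim - 5)) ==> ((arr[2] <= -4 ==> 2*arr[4] > -10) ==> x >= 1))
Before havoc j: forall j_1. ((2*x > 3*lim - 5 ==> ((arr[2] <= -4 ==> 2*j_1 > -9) ==> x >= 1)) && ((!(2*x > 3*lim - 5)) ==> ((arr[2] <= -4 ==> 2*arr[4] > -10) ==> x >= 1)))
Answer: WP = forall j_1. ((2*x > 3*lim - 5 ==> ((arr[2] <= -4 ==> 2*j_1 > -9) ==> x >= 1)) && ((!(2*x > 3*lim - 5)) ==> ((arr[2] <= -4 ==> 2*arr[4] > -10) ==> x >= 1)))


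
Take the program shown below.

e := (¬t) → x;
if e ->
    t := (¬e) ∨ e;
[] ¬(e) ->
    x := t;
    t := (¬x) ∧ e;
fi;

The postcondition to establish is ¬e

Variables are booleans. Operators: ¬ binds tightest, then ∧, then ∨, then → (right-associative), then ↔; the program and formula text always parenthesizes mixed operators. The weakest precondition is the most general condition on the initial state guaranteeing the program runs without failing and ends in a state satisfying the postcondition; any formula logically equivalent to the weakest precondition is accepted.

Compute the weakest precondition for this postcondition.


Working backward. After the program, ¬e must hold.
Then branch requires ¬e; else branch requires ¬e.
Before the if: e → (¬e)
Before e := (¬t) → x: ((¬t) → x) → (¬((¬t) → x))
Answer: WP = ((¬t) → x) → (¬((¬t) → x))


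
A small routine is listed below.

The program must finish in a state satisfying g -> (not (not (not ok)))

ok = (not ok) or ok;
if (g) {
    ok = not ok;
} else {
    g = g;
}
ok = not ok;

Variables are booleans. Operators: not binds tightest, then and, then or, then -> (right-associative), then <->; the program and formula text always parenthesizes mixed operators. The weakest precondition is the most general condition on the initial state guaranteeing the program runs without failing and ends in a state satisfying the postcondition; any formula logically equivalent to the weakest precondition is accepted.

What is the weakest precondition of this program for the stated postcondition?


Working backward. After the program, the postcondition g -> (not (not (not ok))) must hold; in canonical form it is g -> (not ok).
Before ok := not ok: g -> ok
Then branch requires g -> (not ok); else branch requires g -> ok.
Before the if: (g -> (g -> (not ok))) and ((not g) -> (g -> ok))
Before ok := (not ok) or ok: g -> (not g)
Answer: WP = g -> (not g)


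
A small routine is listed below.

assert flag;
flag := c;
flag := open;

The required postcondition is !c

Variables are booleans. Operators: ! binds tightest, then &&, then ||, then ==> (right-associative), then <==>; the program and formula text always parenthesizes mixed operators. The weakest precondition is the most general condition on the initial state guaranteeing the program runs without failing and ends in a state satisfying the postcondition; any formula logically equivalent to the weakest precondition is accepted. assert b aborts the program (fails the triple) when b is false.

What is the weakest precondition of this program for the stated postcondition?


Working backward. After the program, !c must hold.
Before flag := open: !c
Before flag := c: !c
Before assert flag: flag && (!c)
Answer: WP = flag && (!c)


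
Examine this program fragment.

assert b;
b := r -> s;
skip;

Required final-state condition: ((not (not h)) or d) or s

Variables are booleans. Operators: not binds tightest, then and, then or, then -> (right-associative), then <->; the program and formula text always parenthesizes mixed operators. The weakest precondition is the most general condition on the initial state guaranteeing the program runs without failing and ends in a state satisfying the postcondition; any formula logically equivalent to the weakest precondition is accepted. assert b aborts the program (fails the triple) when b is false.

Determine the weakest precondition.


Working backward. After the program, the postcondition ((not (not h)) or d) or s must hold; in canonical form it is h or d or s.
Before skip: h or d or s
Before b := r -> s: h or d or s
Before assert b: b and (h or d or s)
Answer: WP = b and (h or d or s)


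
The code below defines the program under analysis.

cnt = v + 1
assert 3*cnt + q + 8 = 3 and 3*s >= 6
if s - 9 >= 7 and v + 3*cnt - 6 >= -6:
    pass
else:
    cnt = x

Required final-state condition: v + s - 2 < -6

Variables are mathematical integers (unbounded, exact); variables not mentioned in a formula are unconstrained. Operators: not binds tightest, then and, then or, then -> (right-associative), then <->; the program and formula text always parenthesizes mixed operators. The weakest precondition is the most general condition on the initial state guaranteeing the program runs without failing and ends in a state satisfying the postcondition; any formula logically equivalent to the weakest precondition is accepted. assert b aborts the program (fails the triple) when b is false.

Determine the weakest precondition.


Working backward. After the program, the postcondition v + s - 2 < -6 must hold; in canonical form it is s + v < -4.
Then branch requires s + v < -4; else branch requires s + v < -4.
Before the if: ((s >= 16 and 3*cnt + v >= 0) -> s + v < -4) and ((not (s >= 16 and 3*cnt + v >= 0)) -> s + v < -4)
Before assert 3*cnt + q + 8 = 3 and 3*s >= 6: 3*cnt + q = -5 and 3*s >= 6 and ((s >= 16 and 3*cnt + v >= 0) -> s + v < -4) and ((not (s >= 16 and 3*cnt + v >= 0)) -> s + v < -4)
Before cnt := v + 1: q + 3*v = -8 and 3*s >= 6 and ((s >= 16 and 4*v >= -3) -> s + v < -4) and ((not (s >= 16 and 4*v >= -3)) -> s + v < -4)
Answer: WP = q + 3*v = -8 and 3*s >= 6 and ((s >= 16 and 4*v >= -3) -> s + v < -4) and ((not (s >= 16 and 4*v >= -3)) -> s + v < -4)


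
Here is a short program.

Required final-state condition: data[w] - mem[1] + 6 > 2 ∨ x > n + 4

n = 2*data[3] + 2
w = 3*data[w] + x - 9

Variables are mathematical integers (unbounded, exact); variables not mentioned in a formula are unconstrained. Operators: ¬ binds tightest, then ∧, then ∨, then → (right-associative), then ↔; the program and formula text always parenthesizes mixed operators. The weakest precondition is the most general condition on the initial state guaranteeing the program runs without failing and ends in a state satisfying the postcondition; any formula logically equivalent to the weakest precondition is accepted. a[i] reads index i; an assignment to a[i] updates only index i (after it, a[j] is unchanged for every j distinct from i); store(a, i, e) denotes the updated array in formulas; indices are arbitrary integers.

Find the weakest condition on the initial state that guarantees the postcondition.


Working backward. After the program, the postcondition data[w] - mem[1] + 6 > 2 ∨ x > n + 4 must hold; in canonical form it is data[w] > mem[1] - 4 ∨ x > n + 4.
Before w := 3*data[w] + x - 9: data[3*data[w] + x - 9] > mem[1] - 4 ∨ x > n + 4
Before n := 2*data[3] + 2: data[3*data[w] + x - 9] > mem[1] - 4 ∨ x > 2*data[3] + 6
Answer: WP = data[3*data[w] + x - 9] > mem[1] - 4 ∨ x > 2*data[3] + 6


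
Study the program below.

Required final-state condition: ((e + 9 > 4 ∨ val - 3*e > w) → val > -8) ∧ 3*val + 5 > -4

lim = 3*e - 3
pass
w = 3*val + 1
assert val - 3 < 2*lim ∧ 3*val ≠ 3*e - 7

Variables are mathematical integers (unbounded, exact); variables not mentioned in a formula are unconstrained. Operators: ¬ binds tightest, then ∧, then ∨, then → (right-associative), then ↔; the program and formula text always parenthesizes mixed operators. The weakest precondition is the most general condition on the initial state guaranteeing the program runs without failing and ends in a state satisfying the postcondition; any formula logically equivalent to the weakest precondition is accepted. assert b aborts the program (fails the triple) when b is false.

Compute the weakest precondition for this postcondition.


Working backward. After the program, the postcondition ((e + 9 > 4 ∨ val - 3*e > w) → val > -8) ∧ 3*val + 5 > -4 must hold; in canonical form it is ((e > -5 ∨ val > 3*e + w) → val > -8) ∧ 3*val > -9.
Before assert val - 3 < 2*lim ∧ 3*val ≠ 3*e - 7: val < 2*lim + 3 ∧ 3*val ≠ 3*e - 7 ∧ ((e > -5 ∨ val > 3*e + w) → val > -8) ∧ 3*val > -9
Before w := 3*val + 1: val < 2*lim + 3 ∧ 3*val ≠ 3*e - 7 ∧ ((e > -5 ∨ 3*e + 2*val < -1) → val > -8) ∧ 3*val > -9
Before skip: val < 2*lim + 3 ∧ 3*val ≠ 3*e - 7 ∧ ((e > -5 ∨ 3*e + 2*val < -1) → val > -8) ∧ 3*val > -9
Before lim := 3*e - 3: val < 6*e - 3 ∧ 3*val ≠ 3*e - 7 ∧ ((e > -5 ∨ 3*e + 2*val < -1) → val > -8) ∧ 3*val > -9
Answer: WP = val < 6*e - 3 ∧ 3*val ≠ 3*e - 7 ∧ ((e > -5 ∨ 3*e + 2*val < -1) → val > -8) ∧ 3*val > -9


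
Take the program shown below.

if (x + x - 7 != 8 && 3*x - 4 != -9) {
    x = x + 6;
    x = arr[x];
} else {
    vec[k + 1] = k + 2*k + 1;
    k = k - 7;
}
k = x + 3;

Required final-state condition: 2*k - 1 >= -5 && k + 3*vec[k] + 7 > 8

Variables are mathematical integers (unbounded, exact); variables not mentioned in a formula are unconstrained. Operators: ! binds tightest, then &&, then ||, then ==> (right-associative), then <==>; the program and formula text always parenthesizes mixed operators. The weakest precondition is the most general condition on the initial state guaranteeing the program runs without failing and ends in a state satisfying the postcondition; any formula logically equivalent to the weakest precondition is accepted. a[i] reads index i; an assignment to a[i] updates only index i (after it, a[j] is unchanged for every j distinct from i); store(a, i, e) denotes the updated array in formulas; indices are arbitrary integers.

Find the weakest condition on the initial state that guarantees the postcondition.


Working backward. After the program, the postcondition 2*k - 1 >= -5 && k + 3*vec[k] + 7 > 8 must hold; in canonical form it is 2*k >= -4 && 3*vec[k] + k > 1.
Before k := x + 3: 2*x >= -10 && 3*vec[x + 3] + x > -2
Then branch requires 2*arr[x + 6] >= -10 && arr[x + 6] + 3*vec[arr[x + 6] + 3] > -2; else branch requires 2*x >= -10 && 3*store(vec, k + 1, 3*k + 1)[x + 3] + x > -2.
Before the if: ((2*x != 15 && 3*x != -5) ==> (2*arr[x + 6] >= -10 && arr[x + 6] + 3*vec[arr[x + 6] + 3] > -2)) && ((!(2*x != 15 && 3*x != -5)) ==> (2*x >= -10 && 3*store(vec, k + 1, 3*k + 1)[x + 3] + x > -2))
Answer: WP = ((2*x != 15 && 3*x != -5) ==> (2*arr[x + 6] >= -10 && arr[x + 6] + 3*vec[arr[x + 6] + 3] > -2)) && ((!(2*x != 15 && 3*x != -5)) ==> (2*x >= -10 && 3*store(vec, k + 1, 3*k + 1)[x + 3] + x > -2))


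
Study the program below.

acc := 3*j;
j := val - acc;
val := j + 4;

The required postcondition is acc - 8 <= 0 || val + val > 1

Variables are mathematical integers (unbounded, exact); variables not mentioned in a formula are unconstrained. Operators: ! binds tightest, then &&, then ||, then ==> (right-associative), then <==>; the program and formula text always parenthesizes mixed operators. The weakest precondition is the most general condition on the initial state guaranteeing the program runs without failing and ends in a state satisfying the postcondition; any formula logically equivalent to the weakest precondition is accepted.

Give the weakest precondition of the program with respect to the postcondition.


Working backward. After the program, the postcondition acc - 8 <= 0 || val + val > 1 must hold; in canonical form it is acc <= 8 || 2*val > 1.
Before val := j + 4: acc <= 8 || 2*j > -7
Before j := val - acc: acc <= 8 || 2*val > 2*acc - 7
Before acc := 3*j: 3*j <= 8 || 2*val > 6*j - 7
Answer: WP = 3*j <= 8 || 2*val > 6*j - 7


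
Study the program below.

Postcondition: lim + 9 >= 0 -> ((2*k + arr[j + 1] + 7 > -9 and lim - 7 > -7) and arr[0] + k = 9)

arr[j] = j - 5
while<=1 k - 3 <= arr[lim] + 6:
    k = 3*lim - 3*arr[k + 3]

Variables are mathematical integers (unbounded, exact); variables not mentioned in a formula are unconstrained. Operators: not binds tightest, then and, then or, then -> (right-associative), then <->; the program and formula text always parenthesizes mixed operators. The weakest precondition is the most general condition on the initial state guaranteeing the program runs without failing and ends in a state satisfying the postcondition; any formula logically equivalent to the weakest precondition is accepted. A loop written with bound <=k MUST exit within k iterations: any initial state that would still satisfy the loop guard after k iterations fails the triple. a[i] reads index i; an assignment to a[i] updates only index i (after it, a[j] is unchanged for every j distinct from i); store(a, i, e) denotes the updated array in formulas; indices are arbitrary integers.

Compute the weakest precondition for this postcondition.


Working backward. After the program, the postcondition lim + 9 >= 0 -> ((2*k + arr[j + 1] + 7 > -9 and lim - 7 > -7) and arr[0] + k = 9) must hold; in canonical form it is lim >= -9 -> (arr[j + 1] + 2*k > -16 and lim > 0 and arr[0] + k = 9).
Before the loop (bound <=1), unroll the exhaustion recursion (WP_0 = exit-now case; WP_j = one more guarded iteration, up to j = 1):
  WP_0: (not (k <= arr[lim] + 9)) and (lim >= -9 -> (arr[j + 1] + 2*k > -16 and lim > 0 and arr[0] + k = 9))
  WP_1: (k <= arr[lim] + 9 -> ((not (3*lim <= 3*arr[k + 3] + arr[lim] + 9)) and (lim >= -9 -> (arr[j + 1] + 6*lim > 6*arr[k + 3] - 16 and lim > 0 and arr[0] + 3*lim = 3*arr[k + 3] + 9)))) and ((not (k <= arr[lim] + 9)) -> (lim >= -9 -> (arr[j + 1] + 2*k > -16 and lim > 0 and arr[0] + k = 9)))
So before the loop: (k <= arr[lim] + 9 -> ((not (3*lim <= 3*arr[k + 3] + arr[lim] + 9)) and (lim >= -9 -> (arr[j + 1] + 6*lim > 6*arr[k + 3] - 16 and lim > 0 and arr[0] + 3*lim = 3*arr[k + 3] + 9)))) and ((not (k <= arr[lim] + 9)) -> (lim >= -9 -> (arr[j + 1] + 2*k > -16 and lim > 0 and arr[0] + k = 9)))
Before arr[j] := j - 5: (k <= store(arr, j, j - 5)[lim] + 9 -> ((not (3*lim <= 3*store(arr, j, j - 5)[k + 3] + store(arr, j, j - 5)[lim] + 9)) and (lim >= -9 -> (store(arr, j, j - 5)[j + 1] + 6*lim > 6*store(arr, j, j - 5)[k + 3] - 16 and lim > 0 and store(arr, j, j - 5)[0] + 3*lim = 3*store(arr, j, j - 5)[k + 3] + 9)))) and ((not (k <= store(arr, j, j - 5)[lim] + 9)) -> (lim >= -9 -> (store(arr, j, j - 5)[j + 1] + 2*k > -16 and lim > 0 and store(arr, j, j - 5)[0] + k = 9)))
Answer: WP = (k <= store(arr, j, j - 5)[lim] + 9 -> ((not (3*lim <= 3*store(arr, j, j - 5)[k + 3] + store(arr, j, j - 5)[lim] + 9)) and (lim >= -9 -> (store(arr, j, j - 5)[j + 1] + 6*lim > 6*store(arr, j, j - 5)[k + 3] - 16 and lim > 0 and store(arr, j, j - 5)[0] + 3*lim = 3*store(arr, j, j - 5)[k + 3] + 9)))) and ((not (k <= store(arr, j, j - 5)[lim] + 9)) -> (lim >= -9 -> (store(arr, j, j - 5)[j + 1] + 2*k > -16 and lim > 0 and store(arr, j, j - 5)[0] + k = 9)))


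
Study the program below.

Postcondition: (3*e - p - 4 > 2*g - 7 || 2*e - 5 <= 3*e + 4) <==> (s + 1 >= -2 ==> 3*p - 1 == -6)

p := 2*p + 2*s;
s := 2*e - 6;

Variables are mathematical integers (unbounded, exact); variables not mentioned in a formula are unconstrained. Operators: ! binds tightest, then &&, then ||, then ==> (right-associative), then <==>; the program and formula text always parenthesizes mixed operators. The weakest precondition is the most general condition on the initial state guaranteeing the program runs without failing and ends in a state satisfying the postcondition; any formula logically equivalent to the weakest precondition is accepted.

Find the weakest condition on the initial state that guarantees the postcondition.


Working backward. After the program, the postcondition (3*e - p - 4 > 2*g - 7 || 2*e - 5 <= 3*e + 4) <==> (s + 1 >= -2 ==> 3*p - 1 == -6) must hold; in canonical form it is (3*e > 2*g + p - 3 || e >= -9) <==> (s >= -3 ==> 3*p == -5).
Before s := 2*e - 6: (3*e > 2*g + p - 3 || e >= -9) <==> (2*e >= 3 ==> 3*p == -5)
Before p := 2*p + 2*s: (3*e > 2*g + 2*p + 2*s - 3 || e >= -9) <==> (2*e >= 3 ==> 6*p + 6*s == -5)
Answer: WP = (3*e > 2*g + 2*p + 2*s - 3 || e >= -9) <==> (2*e >= 3 ==> 6*p + 6*s == -5)


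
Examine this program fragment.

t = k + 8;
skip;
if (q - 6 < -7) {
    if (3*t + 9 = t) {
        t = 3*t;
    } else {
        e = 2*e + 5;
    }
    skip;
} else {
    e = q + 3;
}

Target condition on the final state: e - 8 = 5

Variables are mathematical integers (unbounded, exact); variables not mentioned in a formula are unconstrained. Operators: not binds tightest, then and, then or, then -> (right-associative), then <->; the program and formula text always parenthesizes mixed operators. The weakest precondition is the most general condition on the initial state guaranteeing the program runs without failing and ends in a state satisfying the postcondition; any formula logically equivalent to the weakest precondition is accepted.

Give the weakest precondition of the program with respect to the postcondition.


Working backward. After the program, the postcondition e - 8 = 5 must hold; in canonical form it is e = 13.
Then branch requires (2*t = -9 -> e = 13) and ((not (2*t = -9)) -> 2*e = 8); else branch requires q = 10.
Before the if: (q < -1 -> ((2*t = -9 -> e = 13) and ((not (2*t = -9)) -> 2*e = 8))) and ((not (q < -1)) -> q = 10)
Before skip: (q < -1 -> ((2*t = -9 -> e = 13) and ((not (2*t = -9)) -> 2*e = 8))) and ((not (q < -1)) -> q = 10)
Before t := k + 8: (q < -1 -> ((2*k = -25 -> e = 13) and ((not (2*k = -25)) -> 2*e = 8))) and ((not (q < -1)) -> q = 10)
Answer: WP = (q < -1 -> ((2*k = -25 -> e = 13) and ((not (2*k = -25)) -> 2*e = 8))) and ((not (q < -1)) -> q = 10)


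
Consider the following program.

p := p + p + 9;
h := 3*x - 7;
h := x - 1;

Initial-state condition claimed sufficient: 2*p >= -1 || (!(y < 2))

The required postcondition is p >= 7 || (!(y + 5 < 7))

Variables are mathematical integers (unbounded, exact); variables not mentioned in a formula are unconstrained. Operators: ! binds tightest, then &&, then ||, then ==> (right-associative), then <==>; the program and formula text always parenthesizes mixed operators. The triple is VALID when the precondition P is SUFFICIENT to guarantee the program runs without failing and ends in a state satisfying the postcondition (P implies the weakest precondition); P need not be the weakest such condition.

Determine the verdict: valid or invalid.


Working backward. After the program, the postcondition p >= 7 || (!(y + 5 < 7)) must hold; in canonical form it is p >= 7 || (!(y < 2)).
Before h := x - 1: p >= 7 || (!(y < 2))
Before h := 3*x - 7: p >= 7 || (!(y < 2))
Before p := p + p + 9: 2*p >= -2 || (!(y < 2))
The weakest precondition is 2*p >= -2 || (!(y < 2)).
Check whether 2*p >= -1 || (!(y < 2)) implies it.
Every state satisfying the precondition satisfies the weakest precondition: the implication holds.
Answer: valid


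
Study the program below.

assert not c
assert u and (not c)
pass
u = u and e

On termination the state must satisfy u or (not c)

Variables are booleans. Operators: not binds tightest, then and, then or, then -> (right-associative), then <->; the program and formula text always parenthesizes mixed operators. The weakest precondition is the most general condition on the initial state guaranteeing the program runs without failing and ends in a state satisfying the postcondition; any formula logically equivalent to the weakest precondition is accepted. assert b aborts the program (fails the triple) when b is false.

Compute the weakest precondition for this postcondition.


Working backward. After the program, u or (not c) must hold.
Before u := u and e: (u and e) or (not c)
Before skip: (u and e) or (not c)
Before assert u and (not c): u and (not c) and ((u and e) or (not c))
Before assert not c: (not c) and u and ((u and e) or (not c))
Answer: WP = (not c) and u and ((u and e) or (not c))


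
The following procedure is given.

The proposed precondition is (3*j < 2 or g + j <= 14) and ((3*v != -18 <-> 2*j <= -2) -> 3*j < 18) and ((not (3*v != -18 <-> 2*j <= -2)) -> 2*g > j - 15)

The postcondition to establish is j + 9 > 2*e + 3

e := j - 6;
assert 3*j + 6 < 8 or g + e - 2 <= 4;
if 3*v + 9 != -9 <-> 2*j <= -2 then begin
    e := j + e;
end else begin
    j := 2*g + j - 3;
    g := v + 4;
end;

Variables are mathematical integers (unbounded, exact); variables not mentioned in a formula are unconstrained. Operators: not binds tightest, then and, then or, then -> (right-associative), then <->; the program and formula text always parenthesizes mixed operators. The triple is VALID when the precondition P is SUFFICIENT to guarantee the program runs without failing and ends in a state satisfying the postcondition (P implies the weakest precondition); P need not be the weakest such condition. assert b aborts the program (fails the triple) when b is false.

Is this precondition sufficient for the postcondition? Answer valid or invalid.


Working backward. After the program, the postcondition j + 9 > 2*e + 3 must hold; in canonical form it is j > 2*e - 6.
Then branch requires 2*e + j < 6; else branch requires 2*g + j > 2*e - 3.
Before the if: ((3*v != -18 <-> 2*j <= -2) -> 2*e + j < 6) and ((not (3*v != -18 <-> 2*j <= -2)) -> 2*g + j > 2*e - 3)
Before assert 3*j + 6 < 8 or g + e - 2 <= 4: (3*j < 2 or e + g <= 6) and ((3*v != -18 <-> 2*j <= -2) -> 2*e + j < 6) and ((not (3*v != -18 <-> 2*j <= -2)) -> 2*g + j > 2*e - 3)
Before e := j - 6: (3*j < 2 or g + j <= 12) and ((3*v != -18 <-> 2*j <= -2) -> 3*j < 18) and ((not (3*v != -18 <-> 2*j <= -2)) -> 2*g > j - 15)
The weakest precondition is (3*j < 2 or g + j <= 12) and ((3*v != -18 <-> 2*j <= -2) -> 3*j < 18) and ((not (3*v != -18 <-> 2*j <= -2)) -> 2*g > j - 15).
Check whether (3*j < 2 or g + j <= 14) and ((3*v != -18 <-> 2*j <= -2) -> 3*j < 18) and ((not (3*v != -18 <-> 2*j <= -2)) -> 2*g > j - 15) implies it.
Countermodel: at the initial state g = 8, j = 5, v = -6, the precondition holds but the weakest precondition fails.
Answer: invalid


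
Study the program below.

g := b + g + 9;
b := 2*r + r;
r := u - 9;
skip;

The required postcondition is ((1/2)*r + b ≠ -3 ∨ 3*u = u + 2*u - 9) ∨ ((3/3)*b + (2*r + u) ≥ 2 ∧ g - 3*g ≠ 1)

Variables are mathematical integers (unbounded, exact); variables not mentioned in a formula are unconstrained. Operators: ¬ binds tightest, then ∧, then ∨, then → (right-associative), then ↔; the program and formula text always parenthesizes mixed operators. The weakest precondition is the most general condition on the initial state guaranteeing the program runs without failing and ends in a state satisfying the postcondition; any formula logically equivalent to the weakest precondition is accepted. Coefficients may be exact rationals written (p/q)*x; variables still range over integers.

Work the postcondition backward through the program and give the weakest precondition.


Working backward. After the program, the postcondition ((1/2)*r + b ≠ -3 ∨ 3*u = u + 2*u - 9) ∨ ((3/3)*b + (2*r + u) ≥ 2 ∧ g - 3*g ≠ 1) must hold; in canonical form it is b + (1/2)*r ≠ -3 ∨ (b + 2*r + u ≥ 2 ∧ 2*g ≠ -1).
Before skip: b + (1/2)*r ≠ -3 ∨ (b + 2*r + u ≥ 2 ∧ 2*g ≠ -1)
Before r := u - 9: b + (1/2)*u ≠ 3/2 ∨ (b + 3*u ≥ 20 ∧ 2*g ≠ -1)
Before b := 2*r + r: 3*r + (1/2)*u ≠ 3/2 ∨ (3*r + 3*u ≥ 20 ∧ 2*g ≠ -1)
Before g := b + g + 9: 3*r + (1/2)*u ≠ 3/2 ∨ (3*r + 3*u ≥ 20 ∧ 2*b + 2*g ≠ -19)
Answer: WP = 3*r + (1/2)*u ≠ 3/2 ∨ (3*r + 3*u ≥ 20 ∧ 2*b + 2*g ≠ -19)
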